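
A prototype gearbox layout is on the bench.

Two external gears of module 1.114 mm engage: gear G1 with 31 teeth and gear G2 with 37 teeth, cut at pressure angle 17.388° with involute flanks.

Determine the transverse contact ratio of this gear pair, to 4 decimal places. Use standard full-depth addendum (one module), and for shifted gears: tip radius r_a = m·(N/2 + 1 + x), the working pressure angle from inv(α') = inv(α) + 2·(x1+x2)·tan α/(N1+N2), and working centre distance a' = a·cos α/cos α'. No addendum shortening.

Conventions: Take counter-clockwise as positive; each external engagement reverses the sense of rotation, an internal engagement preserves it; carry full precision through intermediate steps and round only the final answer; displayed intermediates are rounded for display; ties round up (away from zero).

1.8116

topology: single-mesh involute geometry — m = 1.114, 31T/37T pair
base radii: r_b1 = 16.477949, r_b2 = 19.667229
tip radii: r_a1 = 18.381000, r_a2 = 21.723000
no profile shift: α' = α, a' = a
action lengths: √(r_a1²−r_b1²) = 8.144837, √(r_a2²−r_b2²) = 9.224360
base pitch p_b = π·m·cos α = 3.339807
CR = (8.144837 + 9.224360 − 37.876000·sin 17.38800°)/3.339807 = 1.811571
contact ratio ≈ 1.8116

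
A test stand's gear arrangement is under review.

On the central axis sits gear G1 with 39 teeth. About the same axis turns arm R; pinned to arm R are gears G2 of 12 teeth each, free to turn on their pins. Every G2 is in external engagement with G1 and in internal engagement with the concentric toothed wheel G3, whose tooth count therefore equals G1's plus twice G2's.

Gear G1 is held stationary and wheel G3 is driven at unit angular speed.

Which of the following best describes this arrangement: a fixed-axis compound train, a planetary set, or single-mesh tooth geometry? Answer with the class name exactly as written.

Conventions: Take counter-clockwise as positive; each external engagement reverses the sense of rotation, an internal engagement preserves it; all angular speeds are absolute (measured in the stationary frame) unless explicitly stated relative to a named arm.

planetary set

topology: planetary set — G1 39T / G2 12T / G3 63T, arm = carrier (Willis)
classification: planetary set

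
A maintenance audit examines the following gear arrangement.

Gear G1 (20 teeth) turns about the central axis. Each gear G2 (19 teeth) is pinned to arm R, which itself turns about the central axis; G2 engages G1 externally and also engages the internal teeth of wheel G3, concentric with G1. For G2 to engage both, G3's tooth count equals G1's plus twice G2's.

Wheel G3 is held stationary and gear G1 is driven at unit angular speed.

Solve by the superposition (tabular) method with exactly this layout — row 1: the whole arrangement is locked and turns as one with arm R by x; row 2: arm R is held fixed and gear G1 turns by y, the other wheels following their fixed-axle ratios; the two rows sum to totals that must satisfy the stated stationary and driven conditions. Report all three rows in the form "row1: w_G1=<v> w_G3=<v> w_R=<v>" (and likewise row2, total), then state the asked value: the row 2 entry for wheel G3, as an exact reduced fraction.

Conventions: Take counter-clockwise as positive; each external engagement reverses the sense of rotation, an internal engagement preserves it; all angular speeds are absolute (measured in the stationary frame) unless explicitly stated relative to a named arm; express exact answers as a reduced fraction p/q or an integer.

row1: w_G1=10/39 w_G3=10/39 w_R=10/39
row2: w_G1=29/39 w_G3=-10/39 w_R=0
total: w_G1=1 w_G3=0 w_R=10/39
asked value: -10/39

recognized (axles ride arm R): planetary set, 20/19/58 teeth
row 1 (train locked, turned with arm): all members turn x
superposition row 2 [arm held]: sun y, ring −(20/58)·y, arm 0
boundary: total ω_ring = x − (20/58)·y = 0 and total ω_sun = x + y = 1  ⇒  y = 29/39, x = 10/39
row 2 ring = −(20/58)·29/39 = -10/39
totals (row 1 + row 2): sun 10/39 + 29/39 = 1, ring 10/39 + (-10/39) = 0, arm 10/39 + 0 = 10/39
asked cell (row2, ring) = -10/39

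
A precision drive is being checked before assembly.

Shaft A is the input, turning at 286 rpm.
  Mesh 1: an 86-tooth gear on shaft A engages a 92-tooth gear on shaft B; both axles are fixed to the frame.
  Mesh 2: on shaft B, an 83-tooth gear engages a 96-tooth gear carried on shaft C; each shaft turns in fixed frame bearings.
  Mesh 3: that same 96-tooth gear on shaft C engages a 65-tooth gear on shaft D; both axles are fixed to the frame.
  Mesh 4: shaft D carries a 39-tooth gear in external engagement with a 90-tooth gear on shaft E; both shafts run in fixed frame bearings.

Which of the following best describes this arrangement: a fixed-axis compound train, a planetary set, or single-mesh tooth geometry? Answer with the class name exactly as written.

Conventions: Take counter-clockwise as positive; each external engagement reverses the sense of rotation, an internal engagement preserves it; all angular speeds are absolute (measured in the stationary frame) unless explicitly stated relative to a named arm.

class = fixed-axis compound train [4 meshes; 4 ratios multiply, 4 sense flips]
classification: fixed-axis compound train

fixed-axis compound train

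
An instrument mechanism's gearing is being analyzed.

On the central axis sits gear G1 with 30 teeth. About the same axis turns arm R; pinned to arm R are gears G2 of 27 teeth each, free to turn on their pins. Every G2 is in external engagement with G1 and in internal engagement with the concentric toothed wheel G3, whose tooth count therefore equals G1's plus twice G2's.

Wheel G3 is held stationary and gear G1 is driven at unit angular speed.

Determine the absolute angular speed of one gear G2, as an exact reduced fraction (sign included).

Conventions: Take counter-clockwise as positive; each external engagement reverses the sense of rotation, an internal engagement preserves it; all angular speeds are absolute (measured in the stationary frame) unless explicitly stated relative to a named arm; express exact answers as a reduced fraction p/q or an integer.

recognized (axles ride arm R): planetary set, 30/27/84 teeth
ring teeth: 30 + 2·27 = 84
30(ω_sun−ω_arm) = −84(ω_ring−ω_arm),  ω_ring = 0, ω_sun = 1
30(1−ω_arm) = −84(0−ω_arm)  ⇒  114·ω_arm = 30  ⇒  ω_arm = 5/19
sun–planet mesh: 30·(1−5/19) = −27·(ω_p−ω_arm)  ⇒  ω_p−ω_arm = -140/171
ω_p = 5/19 − 140/171 = -5/9
exact speed ratio = -5/9

-5/9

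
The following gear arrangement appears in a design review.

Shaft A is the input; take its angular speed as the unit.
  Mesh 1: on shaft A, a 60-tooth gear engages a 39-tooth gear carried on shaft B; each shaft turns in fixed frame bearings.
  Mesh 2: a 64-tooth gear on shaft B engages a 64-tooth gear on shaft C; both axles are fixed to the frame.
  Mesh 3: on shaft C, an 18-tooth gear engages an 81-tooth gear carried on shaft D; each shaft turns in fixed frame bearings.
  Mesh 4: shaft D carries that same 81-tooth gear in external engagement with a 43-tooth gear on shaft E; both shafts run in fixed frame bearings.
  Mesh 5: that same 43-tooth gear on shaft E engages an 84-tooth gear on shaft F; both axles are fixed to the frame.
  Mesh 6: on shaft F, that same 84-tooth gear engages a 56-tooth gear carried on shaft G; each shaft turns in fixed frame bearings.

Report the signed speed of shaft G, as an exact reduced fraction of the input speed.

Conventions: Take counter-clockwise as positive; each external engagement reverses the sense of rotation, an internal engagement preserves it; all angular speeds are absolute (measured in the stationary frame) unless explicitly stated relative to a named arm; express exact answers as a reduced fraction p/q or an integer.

6-mesh fixed-axis compound train (all bearings frame-fixed)
mesh 1 [60T→39T]: |ω|/ω_in = 1×60/39 = 20/13, sense flips to −
mesh 2 [64T→64T]: |ω|/ω_in = (20/13)×64/64 = 20/13, sense flips to +
mesh 3 [18T→81T]: |ω|/ω_in = (20/13)×18/81 = 40/117, sense flips to −
mesh 4 [81T→43T]: |ω|/ω_in = (40/117)×81/43 = 360/559, sense flips to +
mesh 5 [43T→84T]: |ω|/ω_in = (360/559)×43/84 = 30/91, sense flips to −
mesh 6 [84T→56T]: |ω|/ω_in = (30/91)×84/56 = 45/91, sense flips to +
signed output speed (× input speed) = 45/91

45/91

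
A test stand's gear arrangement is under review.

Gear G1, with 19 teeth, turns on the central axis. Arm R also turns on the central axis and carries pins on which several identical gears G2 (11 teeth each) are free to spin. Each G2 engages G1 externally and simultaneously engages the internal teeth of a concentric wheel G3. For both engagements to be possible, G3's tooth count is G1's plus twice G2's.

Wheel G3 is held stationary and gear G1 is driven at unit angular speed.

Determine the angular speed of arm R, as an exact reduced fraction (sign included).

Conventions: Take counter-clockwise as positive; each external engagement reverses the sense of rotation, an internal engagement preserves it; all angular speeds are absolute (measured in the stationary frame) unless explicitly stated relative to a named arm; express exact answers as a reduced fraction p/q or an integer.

19/60

class = planetary set [G3 = 19+2·11 = 41; Willis about the carrier]
ring teeth: 19 + 2·11 = 41
19(ω_sun−ω_arm) = −41(ω_ring−ω_arm),  ω_ring = 0, ω_sun = 1
19(1−ω_arm) = −41(0−ω_arm)  ⇒  60·ω_arm = 19  ⇒  ω_arm = 19/60
exact speed ratio = 19/60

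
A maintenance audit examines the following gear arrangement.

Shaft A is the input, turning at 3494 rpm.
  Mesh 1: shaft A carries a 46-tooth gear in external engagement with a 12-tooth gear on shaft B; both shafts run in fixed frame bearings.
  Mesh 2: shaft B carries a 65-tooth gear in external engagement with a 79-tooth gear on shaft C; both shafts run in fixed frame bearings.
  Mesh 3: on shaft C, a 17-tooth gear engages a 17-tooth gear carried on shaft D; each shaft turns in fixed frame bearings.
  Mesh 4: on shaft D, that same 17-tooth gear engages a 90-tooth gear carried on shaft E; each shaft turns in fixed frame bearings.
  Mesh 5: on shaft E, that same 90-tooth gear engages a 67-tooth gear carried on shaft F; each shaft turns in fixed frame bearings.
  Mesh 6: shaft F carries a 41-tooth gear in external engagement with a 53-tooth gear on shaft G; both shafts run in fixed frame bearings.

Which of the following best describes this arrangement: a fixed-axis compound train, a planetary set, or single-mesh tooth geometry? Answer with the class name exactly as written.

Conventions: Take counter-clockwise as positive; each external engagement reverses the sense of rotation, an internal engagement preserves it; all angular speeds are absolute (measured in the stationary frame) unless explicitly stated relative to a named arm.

6-mesh fixed-axis compound train (all bearings frame-fixed)
classification: fixed-axis compound train

fixed-axis compound train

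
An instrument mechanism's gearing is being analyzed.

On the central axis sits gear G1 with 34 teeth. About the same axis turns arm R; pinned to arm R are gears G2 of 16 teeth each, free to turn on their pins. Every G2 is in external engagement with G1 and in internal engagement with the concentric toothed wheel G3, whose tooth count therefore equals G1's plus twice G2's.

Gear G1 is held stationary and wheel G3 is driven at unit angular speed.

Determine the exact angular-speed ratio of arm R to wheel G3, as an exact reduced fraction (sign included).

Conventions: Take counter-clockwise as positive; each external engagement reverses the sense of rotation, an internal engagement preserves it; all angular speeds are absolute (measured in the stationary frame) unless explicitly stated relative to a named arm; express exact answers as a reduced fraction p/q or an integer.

33/50

planetary set (34T centre, 16T on arm, 66T internal) — Willis relation
ring teeth: 34 + 2·16 = 66
34(ω_sun−ω_arm) = −66(ω_ring−ω_arm),  ω_sun = 0, ω_ring = 1
34(0−ω_arm) = −66(1−ω_arm)  ⇒  100·ω_arm = 66  ⇒  ω_arm = 33/50
ω_out/ω_in = 33/50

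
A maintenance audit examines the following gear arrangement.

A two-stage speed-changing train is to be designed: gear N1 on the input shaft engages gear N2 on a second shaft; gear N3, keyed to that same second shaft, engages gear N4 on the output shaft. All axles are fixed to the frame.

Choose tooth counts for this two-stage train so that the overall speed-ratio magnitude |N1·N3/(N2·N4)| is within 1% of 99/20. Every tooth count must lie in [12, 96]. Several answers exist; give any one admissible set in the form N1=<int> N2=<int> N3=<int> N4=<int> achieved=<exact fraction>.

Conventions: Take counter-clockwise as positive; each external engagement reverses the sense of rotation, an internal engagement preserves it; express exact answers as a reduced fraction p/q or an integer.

N1=27 N2=12 N3=33 N4=15 achieved=99/20

2-stage fixed-axis compound train for ratio 99/20
target = 99/20 in lowest terms: an exact hit needs N1·N3 = k·99 and N2·N4 = k·20 for one integer k, every count in [12, 96]; additionally prefer no 1:1 stage (N1 ≠ N2, N3 ≠ N4)
k = 1…8: no 1:1-free in-range split of k·99 and k·20 into factor pairs; take k = 9
k = 9: N1·N3 = 891 = 27·33, N2·N4 = 180 = 12·15
achieved = 27·33/(12·15) = 99/20; |achieved − target| = 0 ≤ 99/2000 ✓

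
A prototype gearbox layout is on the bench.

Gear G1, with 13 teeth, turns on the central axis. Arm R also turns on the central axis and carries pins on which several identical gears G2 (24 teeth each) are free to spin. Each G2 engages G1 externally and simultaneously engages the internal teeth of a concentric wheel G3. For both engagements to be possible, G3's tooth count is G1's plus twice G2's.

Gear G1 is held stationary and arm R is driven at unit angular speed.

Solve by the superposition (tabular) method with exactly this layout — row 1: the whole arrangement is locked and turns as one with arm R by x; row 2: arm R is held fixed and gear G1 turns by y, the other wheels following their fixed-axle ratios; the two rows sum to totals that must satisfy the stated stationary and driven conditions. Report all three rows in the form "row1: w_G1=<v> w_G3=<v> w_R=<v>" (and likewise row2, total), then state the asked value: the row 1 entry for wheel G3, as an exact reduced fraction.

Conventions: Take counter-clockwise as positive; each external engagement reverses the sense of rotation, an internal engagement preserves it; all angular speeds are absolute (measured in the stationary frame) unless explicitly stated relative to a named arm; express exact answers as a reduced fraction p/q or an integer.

recognized (axles ride arm R): planetary set, 13/24/61 teeth
superposition row 1 [locked train]: every member turns x
row 2 (arm held, sun turns y): ω_ring = −(13/61)·y, ω_arm = 0
boundary: total ω_sun = x + y = 0 and total ω_arm = x = 1  ⇒  y = -1, x = 1
row 2 ring = −(13/61)·(-1) = 13/61
totals (row 1 + row 2): sun 1 + (-1) = 0, ring 1 + 13/61 = 74/61, arm 1 + 0 = 1
asked cell (row1, ring) = 1

row1: w_G1=1 w_G3=1 w_R=1
row2: w_G1=-1 w_G3=13/61 w_R=0
total: w_G1=0 w_G3=74/61 w_R=1
asked value: 1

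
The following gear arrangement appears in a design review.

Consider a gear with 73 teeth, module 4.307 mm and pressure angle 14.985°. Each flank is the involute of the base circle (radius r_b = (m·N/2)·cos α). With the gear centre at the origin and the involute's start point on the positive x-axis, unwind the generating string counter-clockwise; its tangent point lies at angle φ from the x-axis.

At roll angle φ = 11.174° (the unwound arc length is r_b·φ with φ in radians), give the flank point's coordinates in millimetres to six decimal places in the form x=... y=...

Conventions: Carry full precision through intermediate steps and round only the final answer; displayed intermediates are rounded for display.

x=154.720010 y=0.374047

recognized (one wheel, involute flank): single-mesh tooth geometry, m = 4.307, N = 73
pitch radius r_p = m·N/2 = 4.307·73/2 = 157.205500
base radius r_b = r_p·cos α = 157.205500·cos 14.985° = 151.859499
roll angle φ = 11.174° = 0.19502309 rad
x = r_b·(cos φ + φ·sin φ) = 154.720010
y = r_b·(sin φ − φ·cos φ) = 0.374047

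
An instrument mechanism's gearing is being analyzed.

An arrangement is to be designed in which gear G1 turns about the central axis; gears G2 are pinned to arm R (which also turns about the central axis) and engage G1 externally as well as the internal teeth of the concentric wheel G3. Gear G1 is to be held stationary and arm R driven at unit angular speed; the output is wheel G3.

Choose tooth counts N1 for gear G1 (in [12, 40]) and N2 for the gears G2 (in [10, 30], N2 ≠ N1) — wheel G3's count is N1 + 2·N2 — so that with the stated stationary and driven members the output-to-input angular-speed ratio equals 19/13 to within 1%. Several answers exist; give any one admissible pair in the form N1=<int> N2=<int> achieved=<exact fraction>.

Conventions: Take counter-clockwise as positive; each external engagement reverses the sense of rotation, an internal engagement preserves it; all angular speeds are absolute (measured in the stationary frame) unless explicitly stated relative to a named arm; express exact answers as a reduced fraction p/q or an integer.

N1=24 N2=14 achieved=19/13

topology: planetary set — design target 19/13, arm = carrier (Willis)
Willis with ω_sun = 0: ω_ring/ω_arm = (N1+N3)/N3; set equal to 19/13  ⇒  N3/N1 = 1/(19/13 − 1) = 13/6
N3 = N1 + 2·N2  ⇒  N2/N1 = (N3/N1 − 1)/2 = (13/6 − 1)/2 = 7/12
smallest multiple with N1 ≥ 12 and N2 ≥ 10: k = 2  ⇒  N1 = 2·12 = 24, N2 = 2·7 = 14 (N1 ≤ 40, N2 ≤ 30, N2 ≠ N1 ✓), N3 = 24 + 2·14 = 52
check: (N1+N3)/N3 with N1 = 24, N3 = 52 gives 19/13; |achieved − target| = 0 ≤ 19/1300 ✓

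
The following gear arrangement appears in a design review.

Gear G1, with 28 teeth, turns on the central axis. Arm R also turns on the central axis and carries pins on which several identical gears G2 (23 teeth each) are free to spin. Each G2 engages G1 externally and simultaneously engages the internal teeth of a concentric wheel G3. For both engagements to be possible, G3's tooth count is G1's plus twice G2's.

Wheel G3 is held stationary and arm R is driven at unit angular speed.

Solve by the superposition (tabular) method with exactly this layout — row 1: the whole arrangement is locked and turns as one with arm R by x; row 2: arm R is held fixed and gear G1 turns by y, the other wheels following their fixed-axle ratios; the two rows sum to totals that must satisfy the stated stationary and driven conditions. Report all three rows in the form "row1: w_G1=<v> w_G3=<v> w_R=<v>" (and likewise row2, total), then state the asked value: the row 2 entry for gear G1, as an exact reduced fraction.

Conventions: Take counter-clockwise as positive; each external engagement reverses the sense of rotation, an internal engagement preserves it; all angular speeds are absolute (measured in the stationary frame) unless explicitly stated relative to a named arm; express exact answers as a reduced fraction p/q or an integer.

topology: planetary set — G1 28T / G2 23T / G3 74T, arm = carrier (Willis)
row 1 — lock + rotate with arm: ω_sun = ω_ring = ω_arm = x
superposition row 2 [arm held]: sun y, ring −(28/74)·y, arm 0
boundary: total ω_ring = x − (28/74)·y = 0 and total ω_arm = x = 1  ⇒  y = 37/14, x = 1
row 2 ring = −(28/74)·37/14 = -1
totals (row 1 + row 2): sun 1 + 37/14 = 51/14, ring 1 + (-1) = 0, arm 1 + 0 = 1
asked cell (row2, sun) = 37/14

row1: w_G1=1 w_G3=1 w_R=1
row2: w_G1=37/14 w_G3=-1 w_R=0
total: w_G1=51/14 w_G3=0 w_R=1
asked value: 37/14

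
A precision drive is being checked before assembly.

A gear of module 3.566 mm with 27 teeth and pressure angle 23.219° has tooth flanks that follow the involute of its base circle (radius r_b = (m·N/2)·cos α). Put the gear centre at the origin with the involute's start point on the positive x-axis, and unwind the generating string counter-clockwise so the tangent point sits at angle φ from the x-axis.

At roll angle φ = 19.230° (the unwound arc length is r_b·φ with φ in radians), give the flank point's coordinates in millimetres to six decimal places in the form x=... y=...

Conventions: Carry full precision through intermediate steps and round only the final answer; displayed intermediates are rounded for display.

class = single-mesh tooth geometry [base-circle involute, m = 3.566, 27T]
pitch radius r_p = m·N/2 = 3.566·27/2 = 48.141000
base radius r_b = r_p·cos α = 48.141000·cos 23.219° = 44.241803
roll angle φ = 19.230° = 0.33562682 rad
x = r_b·(cos φ + φ·sin φ) = 46.663885
y = r_b·(sin φ − φ·cos φ) = 0.551292

x=46.663885 y=0.551292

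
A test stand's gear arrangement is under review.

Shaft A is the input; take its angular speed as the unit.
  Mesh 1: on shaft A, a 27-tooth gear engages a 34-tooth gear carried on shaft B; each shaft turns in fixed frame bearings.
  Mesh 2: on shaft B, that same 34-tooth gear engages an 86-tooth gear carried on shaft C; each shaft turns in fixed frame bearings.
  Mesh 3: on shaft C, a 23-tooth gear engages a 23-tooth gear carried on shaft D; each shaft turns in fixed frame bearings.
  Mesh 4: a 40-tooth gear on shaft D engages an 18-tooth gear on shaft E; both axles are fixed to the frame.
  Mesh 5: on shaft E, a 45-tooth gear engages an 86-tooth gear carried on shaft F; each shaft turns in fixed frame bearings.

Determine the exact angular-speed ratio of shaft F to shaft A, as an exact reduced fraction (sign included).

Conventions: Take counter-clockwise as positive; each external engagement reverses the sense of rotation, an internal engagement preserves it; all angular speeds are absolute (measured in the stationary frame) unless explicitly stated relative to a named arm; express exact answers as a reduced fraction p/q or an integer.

class = fixed-axis compound train [5 meshes; 5 ratios multiply, 5 sense flips]
mesh 1 [27T→34T]: running ratio 27/34, sense −
mesh 2 [34T→86T]: running ratio 27/86, sense +
mesh 3 [23T→23T]: running ratio 27/86, sense −
mesh 4 [40T→18T]: running ratio 30/43, sense +
mesh 5 [45T→86T]: running ratio 675/1849, sense −
ω_out/ω_in = -675/1849

-675/1849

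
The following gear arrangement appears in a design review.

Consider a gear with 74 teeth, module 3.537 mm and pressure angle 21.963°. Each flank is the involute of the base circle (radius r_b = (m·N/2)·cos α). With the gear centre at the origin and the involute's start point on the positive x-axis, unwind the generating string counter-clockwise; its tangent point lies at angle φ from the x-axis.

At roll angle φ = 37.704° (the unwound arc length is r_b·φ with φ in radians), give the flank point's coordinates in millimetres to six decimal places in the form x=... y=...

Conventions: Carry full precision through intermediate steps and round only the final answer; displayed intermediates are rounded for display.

recognized (one wheel, involute flank): single-mesh tooth geometry, m = 3.537, N = 74
pitch radius r_p = m·N/2 = 3.537·74/2 = 130.869000
base radius r_b = r_p·cos α = 130.869000·cos 21.963° = 121.371257
roll angle φ = 37.704° = 0.65805894 rad
x = r_b·(cos φ + φ·sin φ) = 144.873347
y = r_b·(sin φ − φ·cos φ) = 11.037338

x=144.873347 y=11.037338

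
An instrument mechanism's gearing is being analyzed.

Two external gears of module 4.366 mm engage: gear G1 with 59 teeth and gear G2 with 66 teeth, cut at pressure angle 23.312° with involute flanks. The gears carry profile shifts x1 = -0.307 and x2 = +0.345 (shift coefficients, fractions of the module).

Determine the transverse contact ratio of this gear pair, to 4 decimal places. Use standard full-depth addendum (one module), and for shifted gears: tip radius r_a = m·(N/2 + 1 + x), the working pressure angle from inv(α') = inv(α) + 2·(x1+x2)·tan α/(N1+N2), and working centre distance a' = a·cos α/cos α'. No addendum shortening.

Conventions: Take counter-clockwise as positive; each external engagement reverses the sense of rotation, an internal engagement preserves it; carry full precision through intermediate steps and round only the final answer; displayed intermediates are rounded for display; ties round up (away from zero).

single-mesh involute tooth geometry (59T engaging 66T at module 4.366)
base radii: r_b1 = 118.282466, r_b2 = 132.315979
tip radii: r_a1 = 131.822638, r_a2 = 149.950270
inv(α') = inv(23.312°) + 2·(-0.307+0.345)·tan α/(59+66) = 0.02430719  ⇒  α' = 23.39253°
a' = a·cos α / cos α' = 272.8750·cos 23.312°/cos 23.39253° = 273.040638
action lengths: √(r_a1²−r_b1²) = 58.193351, √(r_a2²−r_b2²) = 70.551862
base pitch p_b = π·m·cos α = 12.596452
CR = (58.193351 + 70.551862 − 273.040638·sin 23.39253°)/12.596452 = 1.614770
contact ratio ≈ 1.6148

1.6148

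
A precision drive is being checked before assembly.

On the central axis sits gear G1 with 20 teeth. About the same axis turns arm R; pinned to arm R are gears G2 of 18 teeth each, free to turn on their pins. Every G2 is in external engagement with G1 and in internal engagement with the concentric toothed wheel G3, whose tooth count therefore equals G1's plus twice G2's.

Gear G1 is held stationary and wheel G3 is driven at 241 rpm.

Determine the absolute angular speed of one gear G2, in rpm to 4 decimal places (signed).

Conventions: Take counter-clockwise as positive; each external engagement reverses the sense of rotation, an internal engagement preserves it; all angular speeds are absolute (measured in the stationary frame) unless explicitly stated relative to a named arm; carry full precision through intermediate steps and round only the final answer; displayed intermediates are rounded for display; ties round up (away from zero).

planetary set (20T centre, 18T on arm, 56T internal) — Willis relation
normalise by the input: solve with ω_ring = 1, then scale by 241 rpm
ring teeth: 20 + 2·18 = 56
20(ω_sun−ω_arm) = −56(ω_ring−ω_arm),  ω_sun = 0, ω_ring = 1
20(0−ω_arm) = −56(1−ω_arm)  ⇒  76·ω_arm = 56  ⇒  ω_arm = 14/19
sun–planet mesh: 20·(0−14/19) = −18·(ω_p−ω_arm)  ⇒  ω_p−ω_arm = 140/171
ω_p = 14/19 + 140/171 = 14/9
scale: ω_p = 14/9 × 241 rpm = +374.8889 rpm

+374.8889 rpm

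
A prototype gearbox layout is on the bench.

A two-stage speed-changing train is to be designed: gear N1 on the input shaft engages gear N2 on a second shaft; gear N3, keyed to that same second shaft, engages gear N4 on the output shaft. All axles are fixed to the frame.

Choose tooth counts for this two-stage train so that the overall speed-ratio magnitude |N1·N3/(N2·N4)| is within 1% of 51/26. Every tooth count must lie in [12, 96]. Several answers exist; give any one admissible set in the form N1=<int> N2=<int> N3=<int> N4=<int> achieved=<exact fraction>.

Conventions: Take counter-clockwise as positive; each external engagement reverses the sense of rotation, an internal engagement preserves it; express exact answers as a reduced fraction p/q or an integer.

N1=17 N2=12 N3=18 N4=13 achieved=51/26

design class (target 51/26): fixed-axis compound train
target = 51/26 in lowest terms: an exact hit needs N1·N3 = k·51 and N2·N4 = k·26 for one integer k, every count in [12, 96]; additionally prefer no 1:1 stage (N1 ≠ N2, N3 ≠ N4)
k = 1…5: no 1:1-free in-range split of k·51 and k·26 into factor pairs; take k = 6
k = 6: N1·N3 = 306 = 17·18, N2·N4 = 156 = 12·13
achieved = 17·18/(12·13) = 51/26; |achieved − target| = 0 ≤ 51/2600 ✓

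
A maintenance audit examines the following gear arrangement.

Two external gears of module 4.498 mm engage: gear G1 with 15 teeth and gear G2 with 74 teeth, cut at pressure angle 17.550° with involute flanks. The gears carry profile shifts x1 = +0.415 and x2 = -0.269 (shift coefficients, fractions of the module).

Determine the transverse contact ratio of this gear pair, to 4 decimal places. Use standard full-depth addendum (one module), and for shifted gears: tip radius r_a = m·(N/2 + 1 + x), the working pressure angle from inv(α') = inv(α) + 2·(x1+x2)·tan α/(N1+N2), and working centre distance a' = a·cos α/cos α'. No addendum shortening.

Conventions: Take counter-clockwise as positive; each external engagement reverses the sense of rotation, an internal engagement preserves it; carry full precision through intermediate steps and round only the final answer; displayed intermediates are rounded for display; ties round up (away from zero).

recognized (one external pair, fixed centres): single-mesh tooth geometry, m = 4.498, N1 = 15, N2 = 74
base radii: r_b1 = 32.164777, r_b2 = 158.679564
tip radii: r_a1 = 40.099670, r_a2 = 169.714038
inv(α') = inv(17.550°) + 2·(+0.415-0.269)·tan α/(15+74) = 0.01099080  ⇒  α' = 18.12411°
a' = a·cos α / cos α' = 200.1610·cos 17.550°/cos 18.12411° = 200.807415
action lengths: √(r_a1²−r_b1²) = 23.945995, √(r_a2²−r_b2²) = 60.196766
base pitch p_b = π·m·cos α = 13.473150
CR = (23.945995 + 60.196766 − 200.807415·sin 18.12411°)/13.473150 = 1.608854
contact ratio ≈ 1.6089

1.6089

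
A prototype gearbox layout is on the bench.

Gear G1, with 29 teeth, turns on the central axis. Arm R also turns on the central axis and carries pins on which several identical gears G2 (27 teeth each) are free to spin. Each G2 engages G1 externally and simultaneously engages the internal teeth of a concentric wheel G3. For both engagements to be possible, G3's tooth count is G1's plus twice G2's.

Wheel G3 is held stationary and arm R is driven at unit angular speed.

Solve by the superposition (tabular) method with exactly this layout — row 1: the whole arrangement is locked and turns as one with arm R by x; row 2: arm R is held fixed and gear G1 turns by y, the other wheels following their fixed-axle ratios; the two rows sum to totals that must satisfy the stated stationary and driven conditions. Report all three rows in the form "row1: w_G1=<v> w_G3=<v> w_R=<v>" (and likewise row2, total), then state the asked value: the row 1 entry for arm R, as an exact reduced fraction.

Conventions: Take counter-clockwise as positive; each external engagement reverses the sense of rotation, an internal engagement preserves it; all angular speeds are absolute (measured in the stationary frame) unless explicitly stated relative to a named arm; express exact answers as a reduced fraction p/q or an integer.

row1: w_G1=1 w_G3=1 w_R=1
row2: w_G1=83/29 w_G3=-1 w_R=0
total: w_G1=112/29 w_G3=0 w_R=1
asked value: 1

class = planetary set [G3 = 29+2·27 = 83; Willis about the carrier]
row 1: whole set turns with the arm by x
row 2 (arm held, sun turns y): ω_ring = −(29/83)·y, ω_arm = 0
boundary: total ω_ring = x − (29/83)·y = 0 and total ω_arm = x = 1  ⇒  y = 83/29, x = 1
row 2 ring = −(29/83)·83/29 = -1
totals (row 1 + row 2): sun 1 + 83/29 = 112/29, ring 1 + (-1) = 0, arm 1 + 0 = 1
asked cell (row1, arm) = 1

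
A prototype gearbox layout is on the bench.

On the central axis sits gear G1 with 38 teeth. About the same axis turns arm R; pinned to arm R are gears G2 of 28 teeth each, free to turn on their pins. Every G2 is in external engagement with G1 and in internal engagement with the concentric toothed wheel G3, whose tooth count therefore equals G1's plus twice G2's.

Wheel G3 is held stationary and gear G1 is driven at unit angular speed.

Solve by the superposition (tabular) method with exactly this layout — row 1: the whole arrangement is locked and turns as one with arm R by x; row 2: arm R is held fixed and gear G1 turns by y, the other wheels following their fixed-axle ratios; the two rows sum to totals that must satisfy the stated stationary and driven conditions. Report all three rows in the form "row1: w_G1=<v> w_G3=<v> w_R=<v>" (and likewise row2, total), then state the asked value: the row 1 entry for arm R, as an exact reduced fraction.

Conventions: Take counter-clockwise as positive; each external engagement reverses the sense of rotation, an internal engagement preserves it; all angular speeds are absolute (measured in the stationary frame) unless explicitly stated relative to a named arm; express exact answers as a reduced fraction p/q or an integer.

row1: w_G1=19/66 w_G3=19/66 w_R=19/66
row2: w_G1=47/66 w_G3=-19/66 w_R=0
total: w_G1=1 w_G3=0 w_R=19/66
asked value: 19/66

planetary set (38T centre, 28T on arm, 94T internal) — Willis relation
superposition row 1 [locked train]: every member turns x
superposition row 2 [arm held]: sun y, ring −(38/94)·y, arm 0
boundary: total ω_ring = x − (38/94)·y = 0 and total ω_sun = x + y = 1  ⇒  y = 47/66, x = 19/66
row 2 ring = −(38/94)·47/66 = -19/66
totals (row 1 + row 2): sun 19/66 + 47/66 = 1, ring 19/66 + (-19/66) = 0, arm 19/66 + 0 = 19/66
asked cell (row1, arm) = 19/66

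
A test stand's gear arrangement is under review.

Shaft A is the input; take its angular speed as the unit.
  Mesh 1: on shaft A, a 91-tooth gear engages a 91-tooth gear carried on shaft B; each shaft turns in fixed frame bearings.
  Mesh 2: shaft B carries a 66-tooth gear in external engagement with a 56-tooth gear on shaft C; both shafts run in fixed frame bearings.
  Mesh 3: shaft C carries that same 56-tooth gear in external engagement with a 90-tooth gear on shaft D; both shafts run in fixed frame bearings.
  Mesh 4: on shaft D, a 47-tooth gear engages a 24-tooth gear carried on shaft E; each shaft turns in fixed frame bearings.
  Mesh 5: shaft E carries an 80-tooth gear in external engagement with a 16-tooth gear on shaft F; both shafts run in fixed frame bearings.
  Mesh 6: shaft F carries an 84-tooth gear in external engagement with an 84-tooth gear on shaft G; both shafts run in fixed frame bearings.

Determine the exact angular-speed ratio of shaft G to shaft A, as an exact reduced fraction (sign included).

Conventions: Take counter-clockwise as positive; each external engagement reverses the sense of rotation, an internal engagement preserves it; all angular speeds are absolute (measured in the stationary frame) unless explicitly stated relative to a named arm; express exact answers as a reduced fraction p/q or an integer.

517/72

class = fixed-axis compound train [6 meshes; 6 ratios multiply, 6 sense flips]
mesh 1 [91T→91T]: running ratio 1, sense −
mesh 2 [66T→56T]: running ratio 33/28, sense +
mesh 3 [56T→90T]: running ratio 11/15, sense −
mesh 4 [47T→24T]: running ratio 517/360, sense +
mesh 5 [80T→16T]: running ratio 517/72, sense −
mesh 6 [84T→84T]: running ratio 517/72, sense +
ω_out/ω_in = 517/72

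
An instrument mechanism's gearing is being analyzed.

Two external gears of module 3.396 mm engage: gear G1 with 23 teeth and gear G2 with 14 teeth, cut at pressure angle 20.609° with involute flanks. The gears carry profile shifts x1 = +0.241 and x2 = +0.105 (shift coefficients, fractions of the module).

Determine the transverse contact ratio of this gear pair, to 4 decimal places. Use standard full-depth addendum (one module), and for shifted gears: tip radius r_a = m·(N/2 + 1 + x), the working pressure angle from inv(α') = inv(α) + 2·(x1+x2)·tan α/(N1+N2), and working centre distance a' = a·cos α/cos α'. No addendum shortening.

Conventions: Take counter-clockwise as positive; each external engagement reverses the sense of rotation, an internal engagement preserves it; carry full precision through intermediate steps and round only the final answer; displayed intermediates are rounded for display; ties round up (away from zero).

recognized (one external pair, fixed centres): single-mesh tooth geometry, m = 3.396, N1 = 23, N2 = 14
base radii: r_b1 = 36.554710, r_b2 = 22.250693
tip radii: r_a1 = 43.268436, r_a2 = 27.524580
inv(α') = inv(20.609°) + 2·(+0.241+0.105)·tan α/(23+14) = 0.02339290  ⇒  α' = 23.10876°
a' = a·cos α / cos α' = 62.8260·cos 20.609°/cos 23.10876° = 63.935489
action lengths: √(r_a1²−r_b1²) = 23.149745, √(r_a2²−r_b2²) = 16.202134
base pitch p_b = π·m·cos α = 9.986088
CR = (23.149745 + 16.202134 − 63.935489·sin 23.10876°)/9.986088 = 1.427849
contact ratio ≈ 1.4278

1.4278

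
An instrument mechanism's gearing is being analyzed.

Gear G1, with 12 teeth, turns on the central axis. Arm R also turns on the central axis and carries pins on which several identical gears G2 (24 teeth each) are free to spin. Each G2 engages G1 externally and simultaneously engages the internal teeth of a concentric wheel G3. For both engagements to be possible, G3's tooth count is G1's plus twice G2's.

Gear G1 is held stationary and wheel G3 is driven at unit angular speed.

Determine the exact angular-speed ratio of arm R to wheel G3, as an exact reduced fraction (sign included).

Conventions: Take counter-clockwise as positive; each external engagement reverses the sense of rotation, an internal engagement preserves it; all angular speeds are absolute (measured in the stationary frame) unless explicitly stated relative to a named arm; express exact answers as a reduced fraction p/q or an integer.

5/6

planetary set (12T centre, 24T on arm, 60T internal) — Willis relation
ring teeth: 12 + 2·24 = 60
12(ω_sun−ω_arm) = −60(ω_ring−ω_arm),  ω_sun = 0, ω_ring = 1
12(0−ω_arm) = −60(1−ω_arm)  ⇒  72·ω_arm = 60  ⇒  ω_arm = 5/6
ω_out/ω_in = 5/6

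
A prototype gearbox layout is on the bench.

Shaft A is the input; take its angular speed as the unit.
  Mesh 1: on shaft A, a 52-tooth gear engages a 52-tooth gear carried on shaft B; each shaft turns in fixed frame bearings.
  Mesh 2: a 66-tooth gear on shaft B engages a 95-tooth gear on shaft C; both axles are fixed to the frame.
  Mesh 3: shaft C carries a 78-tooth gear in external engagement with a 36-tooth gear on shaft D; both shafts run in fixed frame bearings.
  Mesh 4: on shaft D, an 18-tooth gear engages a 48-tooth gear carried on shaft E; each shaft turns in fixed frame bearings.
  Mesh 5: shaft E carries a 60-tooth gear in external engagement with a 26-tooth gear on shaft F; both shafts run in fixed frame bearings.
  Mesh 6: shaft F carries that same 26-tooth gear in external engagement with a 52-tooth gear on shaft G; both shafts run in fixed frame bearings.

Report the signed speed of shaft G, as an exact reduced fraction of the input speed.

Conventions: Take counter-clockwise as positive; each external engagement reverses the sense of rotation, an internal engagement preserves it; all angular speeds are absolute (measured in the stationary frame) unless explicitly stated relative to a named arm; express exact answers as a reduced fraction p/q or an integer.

99/152

6-mesh fixed-axis compound train (all bearings frame-fixed)
mesh 1 [52T→52T]: |ω|/ω_in = 1×52/52 = 1, sense flips to −
mesh 2 [66T→95T]: |ω|/ω_in = 1×66/95 = 66/95, sense flips to +
mesh 3 [78T→36T]: |ω|/ω_in = (66/95)×78/36 = 143/95, sense flips to −
mesh 4 [18T→48T]: |ω|/ω_in = (143/95)×18/48 = 429/760, sense flips to +
mesh 5 [60T→26T]: |ω|/ω_in = (429/760)×60/26 = 99/76, sense flips to −
mesh 6 [26T→52T]: |ω|/ω_in = (99/76)×26/52 = 99/152, sense flips to +
signed output speed (× input speed) = 99/152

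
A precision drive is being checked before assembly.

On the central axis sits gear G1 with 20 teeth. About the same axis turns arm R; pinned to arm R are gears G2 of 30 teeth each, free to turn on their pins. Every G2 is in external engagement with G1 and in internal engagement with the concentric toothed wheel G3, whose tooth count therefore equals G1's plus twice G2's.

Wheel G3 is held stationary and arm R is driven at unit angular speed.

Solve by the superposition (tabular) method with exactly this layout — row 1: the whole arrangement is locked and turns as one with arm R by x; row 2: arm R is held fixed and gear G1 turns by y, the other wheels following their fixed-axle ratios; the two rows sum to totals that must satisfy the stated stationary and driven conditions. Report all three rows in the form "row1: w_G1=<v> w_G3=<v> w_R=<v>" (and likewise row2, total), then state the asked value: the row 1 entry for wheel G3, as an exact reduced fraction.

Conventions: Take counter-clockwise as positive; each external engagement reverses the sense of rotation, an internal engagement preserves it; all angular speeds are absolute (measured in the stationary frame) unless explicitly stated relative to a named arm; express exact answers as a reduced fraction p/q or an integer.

class = planetary set [G3 = 20+2·30 = 80; Willis about the carrier]
row 1 — lock + rotate with arm: ω_sun = ω_ring = ω_arm = x
row 2 — arm fixed, fixed-axis ratios: sun y, ring −(20/80)·y, arm 0
boundary: total ω_ring = x − (20/80)·y = 0 and total ω_arm = x = 1  ⇒  y = 4, x = 1
row 2 ring = −(20/80)·4 = -1
totals (row 1 + row 2): sun 1 + 4 = 5, ring 1 + (-1) = 0, arm 1 + 0 = 1
asked cell (row1, ring) = 1

row1: w_G1=1 w_G3=1 w_R=1
row2: w_G1=4 w_G3=-1 w_R=0
total: w_G1=5 w_G3=0 w_R=1
asked value: 1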